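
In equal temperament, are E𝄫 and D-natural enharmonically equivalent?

Yes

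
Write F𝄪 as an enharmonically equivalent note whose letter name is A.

Abb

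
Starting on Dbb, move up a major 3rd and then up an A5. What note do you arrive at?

C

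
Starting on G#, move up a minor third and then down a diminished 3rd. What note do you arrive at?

A minor third up from G# is B (letter B, 3 semitones up).
A diminished third down from B is G## (letter G, 2 semitones down).

G##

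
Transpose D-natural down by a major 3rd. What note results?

D down a major third is Bb, so the target letter is B.
From D, a major third is 4 semitones down: Bb.

Bb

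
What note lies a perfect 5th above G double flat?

Dbb

G up a perfect fifth is D, so the target letter is D.
From Gbb, a perfect fifth is 7 semitones up: Dbb.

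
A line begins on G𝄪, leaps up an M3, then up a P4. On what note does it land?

E##

A major third up from G## is B## (letter B, 4 semitones up).
A perfect fourth up from B## is E## (letter E, 5 semitones up).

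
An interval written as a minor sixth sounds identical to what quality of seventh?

A minor sixth spans 8 semitones.
A seventh spanning 8 semitones is doubly diminished (the major seventh is 11).

doubly diminished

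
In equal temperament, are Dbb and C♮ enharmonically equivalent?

Yes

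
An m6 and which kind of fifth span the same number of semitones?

augmented

A minor sixth spans 8 semitones.
A fifth spanning 8 semitones is augmented (the perfect fifth is 7).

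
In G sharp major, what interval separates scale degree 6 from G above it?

diminished third

Scale degree 6 of G# major is E#.
E# up to G: letters E→G make it a third; 2 semitones makes it diminished.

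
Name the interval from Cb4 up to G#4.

doubly augmented fifth

Counting letters C–D–E–F–G gives a fifth.
Cb→G# = 9 semitones, 2 wider than the perfect fifth (7), so doubly augmented.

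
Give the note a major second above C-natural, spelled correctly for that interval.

A second above C lands on the letter D.
A major second spans 2 semitones, so C moves to pitch class 2. On the letter D that is D.

D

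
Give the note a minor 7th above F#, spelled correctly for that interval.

F up a major seventh is E, so the target letter is E.
From F#, a minor seventh is 10 semitones up: E.

E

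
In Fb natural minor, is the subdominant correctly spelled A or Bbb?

Each scale degree takes a distinct letter name. Degree 4 of a scale on F must use the letter B.
Bbb and A are enharmonically the same pitch, but only Bbb uses the letter B, so it is the correct spelling here.

Bbb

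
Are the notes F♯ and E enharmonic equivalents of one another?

Two spellings are enharmonically equivalent only if they share a pitch class.
Here F# → 6, E → 4; 4 ≠ 6, so they are not.

No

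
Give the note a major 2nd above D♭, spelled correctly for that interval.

D up a major second is E, so the target letter is E.
From Db, a major second is 2 semitones up: Eb.

Eb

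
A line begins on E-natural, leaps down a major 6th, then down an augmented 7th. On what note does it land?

Abb

A major sixth down from E is G (letter G, 9 semitones down).
An augmented seventh down from G is Abb (letter A, 12 semitones down).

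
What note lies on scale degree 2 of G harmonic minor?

A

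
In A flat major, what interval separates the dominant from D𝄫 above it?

diminished seventh

The dominant of Ab major is Eb.
Eb up to Dbb: letters E→D make it a seventh; 9 semitones makes it diminished.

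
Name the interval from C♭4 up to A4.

The letter names run C→A, a span of 5 letter steps, so the interval is some kind of sixth.
Cb to A is 10 semitones. A major sixth is 9, so 10 makes it augmented.

augmented sixth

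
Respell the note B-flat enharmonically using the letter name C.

Plain C sits 2 semitones above Bb, so on the letter C the same pitch needs a double flat: Cbb.

Cbb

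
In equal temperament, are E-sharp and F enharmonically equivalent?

E# = pitch class 5 and F = pitch class 5 — the same pitch class, so they are enharmonic equivalents.

Yes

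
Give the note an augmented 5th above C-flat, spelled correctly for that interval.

G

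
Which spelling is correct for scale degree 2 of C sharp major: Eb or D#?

D#

Each scale degree takes a distinct letter name. Degree 2 of a scale on C must use the letter D.
D# and Eb are enharmonically the same pitch, but only D# uses the letter D, so it is the correct spelling here.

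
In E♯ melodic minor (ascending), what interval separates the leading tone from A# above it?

diminished fifth

The leading tone of E# melodic minor (ascending) is D##.
D## up to A#: letters D→A make it a fifth; 6 semitones makes it diminished.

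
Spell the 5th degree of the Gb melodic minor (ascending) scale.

Degree 5 takes the letter 4 steps above G, which is D.
In melodic minor (ascending), degree 5 sits 7 semitones above the tonic. Gb + 7 semitones is pitch class 1, spelled on D as Db.

Db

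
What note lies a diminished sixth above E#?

A sixth above E lands on the letter C.
A diminished sixth spans 7 semitones, so E# moves to pitch class 0. On the letter C that is C.

C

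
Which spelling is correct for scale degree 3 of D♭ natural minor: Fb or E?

Fb

Each scale degree takes a distinct letter name. Degree 3 of a scale on D must use the letter F.
Fb and E are enharmonically the same pitch, but only Fb uses the letter F, so it is the correct spelling here.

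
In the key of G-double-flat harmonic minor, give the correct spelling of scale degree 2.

Degree 2 takes the letter 1 step above G, which is A.
In harmonic minor, degree 2 sits 2 semitones above the tonic. Gbb + 2 semitones is pitch class 7, spelled on A as Abb.

Abb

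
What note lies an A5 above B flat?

F#

B up a perfect fifth is F#, so the target letter is F.
From Bb, an augmented fifth is 8 semitones up: F#.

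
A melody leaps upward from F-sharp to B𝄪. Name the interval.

Counting letters F–G–A–B gives a fourth.
F#→B## = 7 semitones, 2 wider than the perfect fourth (5), so doubly augmented.

doubly augmented fourth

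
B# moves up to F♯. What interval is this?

diminished fifth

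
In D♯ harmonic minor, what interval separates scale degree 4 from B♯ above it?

Scale degree 4 of D# harmonic minor is G#.
G# up to B#: letters G→B make it a third; 4 semitones makes it major.

major third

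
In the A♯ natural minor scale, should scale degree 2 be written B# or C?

Each scale degree takes a distinct letter name. Degree 2 of a scale on A must use the letter B.
B# and C are enharmonically the same pitch, but only B# uses the letter B, so it is the correct spelling here.

B#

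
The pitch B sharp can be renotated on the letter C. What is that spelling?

C

Plain C sits at the same pitch as B#, so on the letter C the same pitch needs a natural: C.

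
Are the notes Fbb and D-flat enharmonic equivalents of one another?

Fbb is pitch class 3; Db is pitch class 1.
The pitch classes differ (3 vs. 1), so they are not enharmonic equivalents.

No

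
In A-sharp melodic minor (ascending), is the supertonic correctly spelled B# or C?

B#

Each scale degree takes a distinct letter name. Degree 2 of a scale on A must use the letter B.
B# and C are enharmonically the same pitch, but only B# uses the letter B, so it is the correct spelling here.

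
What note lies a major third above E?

G#

E up a major third is G#, so the target letter is G.
From E, a major third is 4 semitones up: G#.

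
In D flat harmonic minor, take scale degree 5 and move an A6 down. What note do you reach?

Cbb

Scale degree 5 of Db harmonic minor is Ab.
An augmented sixth (10 semitones) below Ab lands on the letter C, giving Cbb.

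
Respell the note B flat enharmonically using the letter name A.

Bb is pitch class 10. The letter A alone is pitch class 9.
To reach pitch class 10 from A requires an offset of +1 semitone, i.e. sharp: A#.

A#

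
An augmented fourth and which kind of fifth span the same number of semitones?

diminished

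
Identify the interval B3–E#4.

The letter names run B→E, a span of 3 letter steps, so the interval is some kind of fourth.
B to E# is 6 semitones. A perfect fourth is 5, so 6 makes it augmented.

augmented fourth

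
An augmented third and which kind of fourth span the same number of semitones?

An augmented third spans 5 semitones.
A fourth spanning 5 semitones is perfect (the perfect fourth is 5).

perfect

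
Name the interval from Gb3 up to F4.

major seventh

Counting letters G–A–B–C–D–E–F gives a seventh.
Gb→F = 11 semitones, exactly the major seventh.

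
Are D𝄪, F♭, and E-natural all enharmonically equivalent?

D## is pitch class 4; Fb is pitch class 4; E is pitch class 4.
All spellings map to pitch class 4, so they are enharmonically equivalent.

Yes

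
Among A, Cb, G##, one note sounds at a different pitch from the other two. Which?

Cb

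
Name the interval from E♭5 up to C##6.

doubly augmented sixth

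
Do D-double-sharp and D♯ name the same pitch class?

No

D## is pitch class 4; D# is pitch class 3.
The pitch classes differ (4 vs. 3), so they are not enharmonic equivalents.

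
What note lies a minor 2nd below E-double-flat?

A second below E lands on the letter D.
A minor second spans 1 semitone, so Ebb moves to pitch class 1. On the letter D that is Db.

Db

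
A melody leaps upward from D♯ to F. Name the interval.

Counting letters D–E–F gives a third.
D#→F = 2 semitones, 2 narrower than the major third (4), so diminished.

diminished third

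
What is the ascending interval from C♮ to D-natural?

Counting letters C–D gives a second.
C→D = 2 semitones, exactly the major second.

major second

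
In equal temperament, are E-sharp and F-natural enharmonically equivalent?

E# = pitch class 5 and F = pitch class 5 — the same pitch class, so they are enharmonic equivalents.

Yes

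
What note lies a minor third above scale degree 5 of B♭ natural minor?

Scale degree 5 of Bb natural minor is F.
A minor third (3 semitones) above F lands on the letter A, giving Ab.

Ab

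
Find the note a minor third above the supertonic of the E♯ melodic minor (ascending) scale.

The supertonic of E# melodic minor (ascending) is F##.
A minor third (3 semitones) above F## lands on the letter A, giving A#.

A#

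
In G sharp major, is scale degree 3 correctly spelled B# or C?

Each scale degree takes a distinct letter name. Degree 3 of a scale on G must use the letter B.
B# and C are enharmonically the same pitch, but only B# uses the letter B, so it is the correct spelling here.

B#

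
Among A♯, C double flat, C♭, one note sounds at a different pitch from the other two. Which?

In 12-tone equal temperament, enharmonic equivalents share a pitch class. A# is pitch class 10; Cbb is pitch class 10; Cb is pitch class 11.
A# and Cbb share pitch class 10, while Cb is pitch class 11.

Cb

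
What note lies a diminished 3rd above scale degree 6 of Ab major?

Scale degree 6 of Ab major is F.
A diminished third (2 semitones) above F lands on the letter A, giving Abb.

Abb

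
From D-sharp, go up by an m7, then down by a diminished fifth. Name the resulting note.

F##

A minor seventh up from D# is C# (letter C, 10 semitones up).
A diminished fifth down from C# is F## (letter F, 6 semitones down).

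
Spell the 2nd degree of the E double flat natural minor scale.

The Ebb natural minor scale runs Ebb Fb Gbb Abb Bbb Cbb Dbb.
Degree 2 is Fb.

Fb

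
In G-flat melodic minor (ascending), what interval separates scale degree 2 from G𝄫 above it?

Scale degree 2 of Gb melodic minor (ascending) is Ab.
Ab up to Gbb: letters A→G make it a seventh; 9 semitones makes it diminished.

diminished seventh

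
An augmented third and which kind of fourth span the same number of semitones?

perfect

An augmented third spans 5 semitones.
A fourth spanning 5 semitones is perfect (the perfect fourth is 5).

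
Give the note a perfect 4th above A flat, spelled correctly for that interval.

A fourth above A lands on the letter D.
A perfect fourth spans 5 semitones, so Ab moves to pitch class 1. On the letter D that is Db.

Db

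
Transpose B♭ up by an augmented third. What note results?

D#

A third above B lands on the letter D.
An augmented third spans 5 semitones, so Bb moves to pitch class 3. On the letter D that is D#.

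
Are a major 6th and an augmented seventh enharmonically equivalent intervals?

No

A major sixth spans 9 semitones; an augmented seventh spans 12.
The spans differ, so they are not enharmonic equivalents.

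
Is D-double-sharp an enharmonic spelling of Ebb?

No

D## is pitch class 4; Ebb is pitch class 2.
The pitch classes differ (4 vs. 2), so they are not enharmonic equivalents.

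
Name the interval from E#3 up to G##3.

major third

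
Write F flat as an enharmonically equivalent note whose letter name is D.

Plain D sits 2 semitones below Fb, so on the letter D the same pitch needs a double sharp: D##.

D##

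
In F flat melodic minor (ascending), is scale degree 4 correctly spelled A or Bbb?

Bbb

Each scale degree takes a distinct letter name. Degree 4 of a scale on F must use the letter B.
Bbb and A are enharmonically the same pitch, but only Bbb uses the letter B, so it is the correct spelling here.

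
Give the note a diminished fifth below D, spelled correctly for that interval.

D down a perfect fifth is G, so the target letter is G.
From D, a diminished fifth is 6 semitones down: G#.

G#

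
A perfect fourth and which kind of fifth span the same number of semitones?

doubly diminished

A perfect fourth spans 5 semitones.
A fifth spanning 5 semitones is doubly diminished (the perfect fifth is 7).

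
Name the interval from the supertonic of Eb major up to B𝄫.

diminished fourth

The supertonic of Eb major is F.
F up to Bbb: letters F→B make it a fourth; 4 semitones makes it diminished.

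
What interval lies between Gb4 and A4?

The letter names run G→A, a span of 1 letter step, so the interval is some kind of second.
Gb to A is 3 semitones. A major second is 2, so 3 makes it augmented.

augmented second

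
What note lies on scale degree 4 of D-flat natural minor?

Gb

Degree 4 takes the letter 3 steps above D, which is G.
In natural minor, degree 4 sits 5 semitones above the tonic. Db + 5 semitones is pitch class 6, spelled on G as Gb.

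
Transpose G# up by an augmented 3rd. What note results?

A third above G lands on the letter B.
An augmented third spans 5 semitones, so G# moves to pitch class 1. On the letter B that is B##.

B##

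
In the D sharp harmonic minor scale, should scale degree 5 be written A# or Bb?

Each scale degree takes a distinct letter name. Degree 5 of a scale on D must use the letter A.
A# and Bb are enharmonically the same pitch, but only A# uses the letter A, so it is the correct spelling here.

A#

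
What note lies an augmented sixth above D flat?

D up a major sixth is B, so the target letter is B.
From Db, an augmented sixth is 10 semitones up: B.

B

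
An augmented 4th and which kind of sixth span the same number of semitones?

An augmented fourth spans 6 semitones.
A sixth spanning 6 semitones is doubly diminished (the major sixth is 9).

doubly diminished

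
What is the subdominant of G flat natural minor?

Degree 4 takes the letter 3 steps above G, which is C.
In natural minor, degree 4 sits 5 semitones above the tonic. Gb + 5 semitones is pitch class 11, spelled on C as Cb.

Cb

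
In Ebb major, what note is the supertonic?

Fb

Degree 2 takes the letter 1 step above E, which is F.
In major, degree 2 sits 2 semitones above the tonic. Ebb + 2 semitones is pitch class 4, spelled on F as Fb.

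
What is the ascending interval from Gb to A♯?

Counting letters G–A gives a second.
Gb→A# = 4 semitones, 2 wider than the major second (2), so doubly augmented.

doubly augmented second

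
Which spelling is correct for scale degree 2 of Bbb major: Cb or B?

Each scale degree takes a distinct letter name. Degree 2 of a scale on B must use the letter C.
Cb and B are enharmonically the same pitch, but only Cb uses the letter C, so it is the correct spelling here.

Cb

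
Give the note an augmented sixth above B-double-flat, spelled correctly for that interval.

A sixth above B lands on the letter G.
An augmented sixth spans 10 semitones, so Bbb moves to pitch class 7. On the letter G that is G.

G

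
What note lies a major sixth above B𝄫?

A sixth above B lands on the letter G.
A major sixth spans 9 semitones, so Bbb moves to pitch class 6. On the letter G that is Gb.

Gb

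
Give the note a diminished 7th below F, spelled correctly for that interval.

G#

A seventh below F lands on the letter G.
A diminished seventh spans 9 semitones, so F moves to pitch class 8. On the letter G that is G#.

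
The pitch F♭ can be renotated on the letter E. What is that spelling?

E

Fb is pitch class 4. The letter E alone is pitch class 4.
Pitch class 4 on E needs no accidental: E.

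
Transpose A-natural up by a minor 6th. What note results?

F

A sixth above A lands on the letter F.
A minor sixth spans 8 semitones, so A moves to pitch class 5. On the letter F that is F.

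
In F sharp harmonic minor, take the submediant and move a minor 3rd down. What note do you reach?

The submediant of F# harmonic minor is D.
A minor third (3 semitones) below D lands on the letter B, giving B.

B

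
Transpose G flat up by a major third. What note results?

Bb

A third above G lands on the letter B.
A major third spans 4 semitones, so Gb moves to pitch class 10. On the letter B that is Bb.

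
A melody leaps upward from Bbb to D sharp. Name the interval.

doubly augmented third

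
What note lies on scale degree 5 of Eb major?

Degree 5 takes the letter 4 steps above E, which is B.
In major, degree 5 sits 7 semitones above the tonic. Eb + 7 semitones is pitch class 10, spelled on B as Bb.

Bb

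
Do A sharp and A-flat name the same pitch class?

No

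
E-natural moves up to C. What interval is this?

The letter names run E→C, a span of 5 letter steps, so the interval is some kind of sixth.
E to C is 8 semitones. A major sixth is 9, so 8 makes it minor.

minor sixth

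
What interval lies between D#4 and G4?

diminished fourth

The letter names run D→G, a span of 3 letter steps, so the interval is some kind of fourth.
D# to G is 4 semitones. A perfect fourth is 5, so 4 makes it diminished.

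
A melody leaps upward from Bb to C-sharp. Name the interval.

The letter names run B→C, a span of 1 letter step, so the interval is some kind of second.
Bb to C# is 3 semitones. A major second is 2, so 3 makes it augmented.

augmented second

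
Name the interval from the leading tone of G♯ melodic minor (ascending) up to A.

diminished third

The leading tone of G# melodic minor (ascending) is F##.
F## up to A: letters F→A make it a third; 2 semitones makes it diminished.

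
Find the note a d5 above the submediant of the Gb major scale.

The submediant of Gb major is Eb.
A diminished fifth (6 semitones) above Eb lands on the letter B, giving Bbb.

Bbb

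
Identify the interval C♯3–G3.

diminished fifth

Counting letters C–D–E–F–G gives a fifth.
C#→G = 6 semitones, 1 narrower than the perfect fifth (7), so diminished.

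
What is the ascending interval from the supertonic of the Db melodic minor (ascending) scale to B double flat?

The supertonic of Db melodic minor (ascending) is Eb.
Eb up to Bbb: letters E→B make it a fifth; 6 semitones makes it diminished.

diminished fifth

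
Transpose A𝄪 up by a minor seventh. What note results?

A up a major seventh is G#, so the target letter is G.
From A##, a minor seventh is 10 semitones up: G##.

G##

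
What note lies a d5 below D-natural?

D down a perfect fifth is G, so the target letter is G.
From D, a diminished fifth is 6 semitones down: G#.

G#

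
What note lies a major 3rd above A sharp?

C##

A third above A lands on the letter C.
A major third spans 4 semitones, so A# moves to pitch class 2. On the letter C that is C##.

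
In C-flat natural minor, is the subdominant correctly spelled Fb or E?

Each scale degree takes a distinct letter name. Degree 4 of a scale on C must use the letter F.
Fb and E are enharmonically the same pitch, but only Fb uses the letter F, so it is the correct spelling here.

Fb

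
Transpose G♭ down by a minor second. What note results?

G down a major second is F, so the target letter is F.
From Gb, a minor second is 1 semitone down: F.

F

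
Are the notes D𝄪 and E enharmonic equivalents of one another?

Yes

D## is pitch class 4; E is pitch class 4.
All spellings map to pitch class 4, so they are enharmonically equivalent.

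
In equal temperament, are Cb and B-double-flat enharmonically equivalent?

No

Cb is pitch class 11; Bbb is pitch class 9.
The pitch classes differ (11 vs. 9), so they are not enharmonic equivalents.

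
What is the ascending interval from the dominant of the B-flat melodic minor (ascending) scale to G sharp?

The dominant of Bb melodic minor (ascending) is F.
F up to G#: letters F→G make it a second; 3 semitones makes it augmented.

augmented second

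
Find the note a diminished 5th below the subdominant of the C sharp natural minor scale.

The subdominant of C# natural minor is F#.
A diminished fifth (6 semitones) below F# lands on the letter B, giving B#.

B#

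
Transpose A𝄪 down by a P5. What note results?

D##

A down a perfect fifth is D, so the target letter is D.
From A##, a perfect fifth is 7 semitones down: D##.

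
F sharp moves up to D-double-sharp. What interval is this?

augmented sixth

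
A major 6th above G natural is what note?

A sixth above G lands on the letter E.
A major sixth spans 9 semitones, so G moves to pitch class 4. On the letter E that is E.

E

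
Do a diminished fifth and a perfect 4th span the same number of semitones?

No

A diminished fifth spans 6 semitones; a perfect fourth spans 5.
The spans differ, so they are not enharmonic equivalents.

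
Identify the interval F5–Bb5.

perfect fourth

Counting letters F–G–A–B gives a fourth.
F→Bb = 5 semitones, exactly the perfect fourth.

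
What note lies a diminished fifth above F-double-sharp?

F up a perfect fifth is C, so the target letter is C.
From F##, a diminished fifth is 6 semitones up: C#.

C#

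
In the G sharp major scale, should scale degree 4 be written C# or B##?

C#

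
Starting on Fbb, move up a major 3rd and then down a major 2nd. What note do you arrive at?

Gbb

A major third up from Fbb is Abb (letter A, 4 semitones up).
A major second down from Abb is Gbb (letter G, 2 semitones down).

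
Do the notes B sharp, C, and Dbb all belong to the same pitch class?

Yes

B# = pitch class 0 and C = pitch class 0 and Dbb = pitch class 0 — the same pitch class, so they are enharmonic equivalents.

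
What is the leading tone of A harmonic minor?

G#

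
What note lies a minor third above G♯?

B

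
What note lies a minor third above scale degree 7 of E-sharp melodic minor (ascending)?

F##

Scale degree 7 of E# melodic minor (ascending) is D##.
A minor third (3 semitones) above D## lands on the letter F, giving F##.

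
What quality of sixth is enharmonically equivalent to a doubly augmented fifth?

A doubly augmented fifth spans 9 semitones.
A sixth spanning 9 semitones is major (the major sixth is 9).

major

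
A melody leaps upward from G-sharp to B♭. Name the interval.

diminished third

The letter names run G→B, a span of 2 letter steps, so the interval is some kind of third.
G# to Bb is 2 semitones. A major third is 4, so 2 makes it diminished.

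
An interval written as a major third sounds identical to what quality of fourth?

A major third spans 4 semitones.
A fourth spanning 4 semitones is diminished (the perfect fourth is 5).

diminished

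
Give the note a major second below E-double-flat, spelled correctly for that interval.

Dbb

E down a major second is D, so the target letter is D.
From Ebb, a major second is 2 semitones down: Dbb.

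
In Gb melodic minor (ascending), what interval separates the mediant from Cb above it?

major second

The mediant of Gb melodic minor (ascending) is Bbb.
Bbb up to Cb: letters B→C make it a second; 2 semitones makes it major.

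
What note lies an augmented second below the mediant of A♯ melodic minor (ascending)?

The mediant of A# melodic minor (ascending) is C#.
An augmented second (3 semitones) below C# lands on the letter B, giving Bb.

Bb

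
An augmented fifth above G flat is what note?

A fifth above G lands on the letter D.
An augmented fifth spans 8 semitones, so Gb moves to pitch class 2. On the letter D that is D.

D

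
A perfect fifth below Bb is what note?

B down a perfect fifth is E, so the target letter is E.
From Bb, a perfect fifth is 7 semitones down: Eb.

Eb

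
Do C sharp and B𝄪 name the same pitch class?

Yes

C# = pitch class 1 and B## = pitch class 1 — the same pitch class, so they are enharmonic equivalents.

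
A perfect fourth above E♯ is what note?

E up a perfect fourth is A, so the target letter is A.
From E#, a perfect fourth is 5 semitones up: A#.

A#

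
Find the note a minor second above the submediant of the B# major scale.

A#

The submediant of B# major is G##.
A minor second (1 semitone) above G## lands on the letter A, giving A#.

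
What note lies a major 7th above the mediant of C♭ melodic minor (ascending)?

Db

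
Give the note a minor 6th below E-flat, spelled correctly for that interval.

G

A sixth below E lands on the letter G.
A minor sixth spans 8 semitones, so Eb moves to pitch class 7. On the letter G that is G.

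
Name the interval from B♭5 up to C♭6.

The letter names run B→C, a span of 1 letter step, so the interval is some kind of second.
Bb to Cb is 1 semitone. A major second is 2, so 1 makes it minor.

minor second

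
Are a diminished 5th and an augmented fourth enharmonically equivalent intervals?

A diminished fifth spans 6 semitones; an augmented fourth spans 6.
They are enharmonically equivalent.

Yes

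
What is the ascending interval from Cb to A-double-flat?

minor sixth

The letter names run C→A, a span of 5 letter steps, so the interval is some kind of sixth.
Cb to Abb is 8 semitones. A major sixth is 9, so 8 makes it minor.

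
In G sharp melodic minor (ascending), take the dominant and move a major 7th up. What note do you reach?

C##

The dominant of G# melodic minor (ascending) is D#.
A major seventh (11 semitones) above D# lands on the letter C, giving C##.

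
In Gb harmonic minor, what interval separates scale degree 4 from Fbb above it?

diminished fourth

Scale degree 4 of Gb harmonic minor is Cb.
Cb up to Fbb: letters C→F make it a fourth; 4 semitones makes it diminished.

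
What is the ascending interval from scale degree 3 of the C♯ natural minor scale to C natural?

minor sixth

Scale degree 3 of C# natural minor is E.
E up to C: letters E→C make it a sixth; 8 semitones makes it minor.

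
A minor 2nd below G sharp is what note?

A second below G lands on the letter F.
A minor second spans 1 semitone, so G# moves to pitch class 7. On the letter F that is F##.

F##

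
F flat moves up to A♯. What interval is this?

doubly augmented third

The letter names run F→A, a span of 2 letter steps, so the interval is some kind of third.
Fb to A# is 6 semitones. A major third is 4, so 6 makes it doubly augmented.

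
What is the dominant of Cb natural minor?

Gb

The Cb natural minor scale runs Cb Db Ebb Fb Gb Abb Bbb.
Degree 5 is Gb.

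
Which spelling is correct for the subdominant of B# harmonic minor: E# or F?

Each scale degree takes a distinct letter name. Degree 4 of a scale on B must use the letter E.
E# and F are enharmonically the same pitch, but only E# uses the letter E, so it is the correct spelling here.

E#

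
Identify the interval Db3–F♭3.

Counting letters D–E–F gives a third.
Db→Fb = 3 semitones, 1 narrower than the major third (4), so minor.

minor third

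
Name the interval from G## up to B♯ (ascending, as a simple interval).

minor third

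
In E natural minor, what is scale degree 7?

D

The E natural minor scale runs E F# G A B C D.
Degree 7 is D.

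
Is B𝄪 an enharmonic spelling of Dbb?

No

B## is pitch class 1; Dbb is pitch class 0.
The pitch classes differ (1 vs. 0), so they are not enharmonic equivalents.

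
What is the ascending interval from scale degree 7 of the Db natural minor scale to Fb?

perfect fourth

Scale degree 7 of Db natural minor is Cb.
Cb up to Fb: letters C→F make it a fourth; 5 semitones makes it perfect.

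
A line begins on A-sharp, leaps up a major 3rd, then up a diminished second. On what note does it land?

A major third up from A# is C## (letter C, 4 semitones up).
A diminished second up from C## is D (letter D, 0 semitones up).

D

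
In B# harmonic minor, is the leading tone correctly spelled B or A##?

A##

Each scale degree takes a distinct letter name. Degree 7 of a scale on B must use the letter A.
A## and B are enharmonically the same pitch, but only A## uses the letter A, so it is the correct spelling here.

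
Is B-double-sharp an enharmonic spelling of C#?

Yes

B## is pitch class 1; C# is pitch class 1.
All spellings map to pitch class 1, so they are enharmonically equivalent.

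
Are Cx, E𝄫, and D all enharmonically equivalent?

C## = pitch class 2 and Ebb = pitch class 2 and D = pitch class 2 — the same pitch class, so they are enharmonic equivalents.

Yes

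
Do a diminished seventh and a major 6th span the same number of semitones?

Yes

A diminished seventh spans 9 semitones; a major sixth spans 9.
They are enharmonically equivalent.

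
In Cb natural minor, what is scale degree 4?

The Cb natural minor scale runs Cb Db Ebb Fb Gb Abb Bbb.
Degree 4 is Fb.

Fb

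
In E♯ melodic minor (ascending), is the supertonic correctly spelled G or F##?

Each scale degree takes a distinct letter name. Degree 2 of a scale on E must use the letter F.
F## and G are enharmonically the same pitch, but only F## uses the letter F, so it is the correct spelling here.

F##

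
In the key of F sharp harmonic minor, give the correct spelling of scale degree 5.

Degree 5 takes the letter 4 steps above F, which is C.
In harmonic minor, degree 5 sits 7 semitones above the tonic. F# + 7 semitones is pitch class 1, spelled on C as C#.

C#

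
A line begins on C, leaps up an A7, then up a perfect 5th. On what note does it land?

An augmented seventh up from C is B# (letter B, 12 semitones up).
A perfect fifth up from B# is F## (letter F, 7 semitones up).

F##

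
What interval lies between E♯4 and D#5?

minor seventh

The letter names run E→D, a span of 6 letter steps, so the interval is some kind of seventh.
E# to D# is 10 semitones. A major seventh is 11, so 10 makes it minor.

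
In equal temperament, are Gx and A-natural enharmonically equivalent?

Yes

G## = pitch class 9 and A = pitch class 9 — the same pitch class, so they are enharmonic equivalents.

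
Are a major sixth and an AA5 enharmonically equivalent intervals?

A major sixth spans 9 semitones; a doubly augmented fifth spans 9.
They are enharmonically equivalent.

Yes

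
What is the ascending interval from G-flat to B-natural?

augmented third

The letter names run G→B, a span of 2 letter steps, so the interval is some kind of third.
Gb to B is 5 semitones. A major third is 4, so 5 makes it augmented.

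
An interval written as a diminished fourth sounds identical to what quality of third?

A diminished fourth spans 4 semitones.
A third spanning 4 semitones is major (the major third is 4).

major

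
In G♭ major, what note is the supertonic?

The Gb major scale runs Gb Ab Bb Cb Db Eb F.
Degree 2 is Ab.

Ab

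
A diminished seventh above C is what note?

C up a major seventh is B, so the target letter is B.
From C, a diminished seventh is 9 semitones up: Bbb.

Bbb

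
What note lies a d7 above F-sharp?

Eb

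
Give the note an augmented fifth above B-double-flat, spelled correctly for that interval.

F

B up a perfect fifth is F#, so the target letter is F.
From Bbb, an augmented fifth is 8 semitones up: F.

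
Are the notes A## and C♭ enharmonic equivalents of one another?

Yes

A## is pitch class 11; Cb is pitch class 11.
All spellings map to pitch class 11, so they are enharmonically equivalent.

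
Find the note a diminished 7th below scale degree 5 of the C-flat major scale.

Scale degree 5 of Cb major is Gb.
A diminished seventh (9 semitones) below Gb lands on the letter A, giving A.

A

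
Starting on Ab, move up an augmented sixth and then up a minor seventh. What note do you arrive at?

E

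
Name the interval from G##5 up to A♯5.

Counting letters G–A gives a second.
G##→A# = 1 semitone, 1 narrower than the major second (2), so minor.

minor second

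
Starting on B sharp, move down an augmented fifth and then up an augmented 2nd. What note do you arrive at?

F##

An augmented fifth down from B# is E (letter E, 8 semitones down).
An augmented second up from E is F## (letter F, 3 semitones up).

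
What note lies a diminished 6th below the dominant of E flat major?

D#

The dominant of Eb major is Bb.
A diminished sixth (7 semitones) below Bb lands on the letter D, giving D#.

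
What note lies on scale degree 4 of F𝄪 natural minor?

B#

Degree 4 takes the letter 3 steps above F, which is B.
In natural minor, degree 4 sits 5 semitones above the tonic. F## + 5 semitones is pitch class 0, spelled on B as B#.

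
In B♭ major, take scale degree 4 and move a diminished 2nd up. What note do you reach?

Scale degree 4 of Bb major is Eb.
A diminished second (0 semitones) above Eb lands on the letter F, giving Fbb.

Fbb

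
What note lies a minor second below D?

D down a major second is C, so the target letter is C.
From D, a minor second is 1 semitone down: C#.

C#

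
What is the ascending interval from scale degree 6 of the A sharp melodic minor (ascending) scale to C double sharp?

Scale degree 6 of A# melodic minor (ascending) is F##.
F## up to C##: letters F→C make it a fifth; 7 semitones makes it perfect.

perfect fifth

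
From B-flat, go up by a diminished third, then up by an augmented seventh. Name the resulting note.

A diminished third up from Bb is Dbb (letter D, 2 semitones up).
An augmented seventh up from Dbb is C (letter C, 12 semitones up).

C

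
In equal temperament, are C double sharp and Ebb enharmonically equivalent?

Yes

C## = pitch class 2 and Ebb = pitch class 2 — the same pitch class, so they are enharmonic equivalents.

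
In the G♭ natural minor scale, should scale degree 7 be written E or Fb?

Fb

Each scale degree takes a distinct letter name. Degree 7 of a scale on G must use the letter F.
Fb and E are enharmonically the same pitch, but only Fb uses the letter F, so it is the correct spelling here.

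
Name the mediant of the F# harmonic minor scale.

A

The F# harmonic minor scale runs F# G# A B C# D E#.
Degree 3 is A.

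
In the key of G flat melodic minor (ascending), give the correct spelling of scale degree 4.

Cb

Degree 4 takes the letter 3 steps above G, which is C.
In melodic minor (ascending), degree 4 sits 5 semitones above the tonic. Gb + 5 semitones is pitch class 11, spelled on C as Cb.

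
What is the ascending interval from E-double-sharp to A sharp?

diminished fourth

Counting letters E–F–G–A gives a fourth.
E##→A# = 4 semitones, 1 narrower than the perfect fourth (5), so diminished.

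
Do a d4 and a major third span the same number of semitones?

Yes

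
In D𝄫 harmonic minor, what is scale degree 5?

Abb

Degree 5 takes the letter 4 steps above D, which is A.
In harmonic minor, degree 5 sits 7 semitones above the tonic. Dbb + 7 semitones is pitch class 7, spelled on A as Abb.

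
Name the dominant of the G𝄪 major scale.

Degree 5 takes the letter 4 steps above G, which is D.
In major, degree 5 sits 7 semitones above the tonic. G## + 7 semitones is pitch class 4, spelled on D as D##.

D##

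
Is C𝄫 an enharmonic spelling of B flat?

Yes

Cbb is pitch class 10; Bb is pitch class 10.
All spellings map to pitch class 10, so they are enharmonically equivalent.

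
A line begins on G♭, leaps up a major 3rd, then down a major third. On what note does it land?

Gb

A major third up from Gb is Bb (letter B, 4 semitones up).
A major third down from Bb is Gb (letter G, 4 semitones down).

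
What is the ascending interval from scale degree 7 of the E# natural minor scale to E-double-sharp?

augmented second

Scale degree 7 of E# natural minor is D#.
D# up to E##: letters D→E make it a second; 3 semitones makes it augmented.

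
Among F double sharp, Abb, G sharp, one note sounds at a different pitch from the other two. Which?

G#

In 12-tone equal temperament, enharmonic equivalents share a pitch class. F## is pitch class 7; Abb is pitch class 7; G# is pitch class 8.
F## and Abb share pitch class 7, while G# is pitch class 8.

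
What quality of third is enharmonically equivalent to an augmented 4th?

doubly augmented

An augmented fourth spans 6 semitones.
A third spanning 6 semitones is doubly augmented (the major third is 4).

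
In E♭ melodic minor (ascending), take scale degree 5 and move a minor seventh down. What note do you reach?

C

Scale degree 5 of Eb melodic minor (ascending) is Bb.
A minor seventh (10 semitones) below Bb lands on the letter C, giving C.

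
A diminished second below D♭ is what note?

C#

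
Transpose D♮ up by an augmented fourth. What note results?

G#

A fourth above D lands on the letter G.
An augmented fourth spans 6 semitones, so D moves to pitch class 8. On the letter G that is G#.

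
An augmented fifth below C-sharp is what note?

F

C down a perfect fifth is F, so the target letter is F.
From C#, an augmented fifth is 8 semitones down: F.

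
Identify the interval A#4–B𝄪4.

augmented second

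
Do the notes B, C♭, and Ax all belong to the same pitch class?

Yes

B = pitch class 11 and Cb = pitch class 11 and A## = pitch class 11 — the same pitch class, so they are enharmonic equivalents.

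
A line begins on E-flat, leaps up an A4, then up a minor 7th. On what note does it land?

An augmented fourth up from Eb is A (letter A, 6 semitones up).
A minor seventh up from A is G (letter G, 10 semitones up).

G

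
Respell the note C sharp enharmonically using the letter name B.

B##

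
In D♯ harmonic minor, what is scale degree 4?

G#

The D# harmonic minor scale runs D# E# F# G# A# B C##.
Degree 4 is G#.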